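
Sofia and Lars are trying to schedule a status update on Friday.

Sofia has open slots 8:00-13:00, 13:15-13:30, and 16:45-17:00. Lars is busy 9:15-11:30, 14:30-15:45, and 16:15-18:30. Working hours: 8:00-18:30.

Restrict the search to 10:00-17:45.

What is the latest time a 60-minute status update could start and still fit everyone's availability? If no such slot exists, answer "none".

12:00

Lars free within 08:00–18:30: 08:00–09:15, 11:30–14:30, 15:45–16:15.
Sofia ∩ Lars: 08:00–09:15, 11:30–13:00, 13:15–13:30.
Restricted to 10:00–17:45: 11:30–13:00, 13:15–13:30.
Windows ≥ 60 min: 11:30–13:00.
Latest start in the last window 11:30–13:00 is 13:00 − 60 min = 12:00.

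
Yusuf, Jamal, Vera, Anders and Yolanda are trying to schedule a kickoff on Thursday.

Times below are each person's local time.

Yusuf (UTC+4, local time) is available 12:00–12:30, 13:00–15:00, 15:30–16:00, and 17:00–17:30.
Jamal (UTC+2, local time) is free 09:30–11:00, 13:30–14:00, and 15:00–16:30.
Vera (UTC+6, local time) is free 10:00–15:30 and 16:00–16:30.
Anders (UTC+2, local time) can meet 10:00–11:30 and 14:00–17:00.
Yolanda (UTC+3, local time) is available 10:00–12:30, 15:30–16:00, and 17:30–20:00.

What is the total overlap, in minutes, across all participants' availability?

Yusuf → UTC: 08:00–08:30, 09:00–11:00, 11:30–12:00, 13:00–13:30.
Jamal → UTC: 07:30–09:00, 11:30–12:00, 13:00–14:30.
Vera → UTC: 04:00–09:30, 10:00–10:30.
Anders → UTC: 08:00–09:30, 12:00–15:00.
Yolanda → UTC: 07:00–09:30, 12:30–13:00, 14:30–17:00.
Yusuf ∩ Jamal: 08:00–08:30, 11:30–12:00, 13:00–13:30.
Yusuf ∩ Jamal ∩ Vera: 08:00–08:30.
Yusuf ∩ Jamal ∩ Vera ∩ Anders: 08:00–08:30.
Yusuf ∩ Jamal ∩ Vera ∩ Anders ∩ Yolanda: 08:00–08:30.
Total common minutes: 30.

30 minutes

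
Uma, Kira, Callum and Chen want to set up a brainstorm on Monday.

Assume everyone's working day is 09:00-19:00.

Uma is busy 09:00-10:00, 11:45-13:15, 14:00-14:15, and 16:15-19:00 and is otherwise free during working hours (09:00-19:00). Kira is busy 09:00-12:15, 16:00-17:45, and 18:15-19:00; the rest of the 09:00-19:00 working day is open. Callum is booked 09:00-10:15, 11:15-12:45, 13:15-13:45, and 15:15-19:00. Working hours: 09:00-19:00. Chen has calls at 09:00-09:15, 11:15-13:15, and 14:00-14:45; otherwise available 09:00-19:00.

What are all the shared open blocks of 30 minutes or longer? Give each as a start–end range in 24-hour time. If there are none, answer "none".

Uma free within 09:00–19:00: 10:00–11:45, 13:15–14:00, 14:15–16:15.
Kira free within 09:00–19:00: 12:15–16:00, 17:45–18:15.
Callum free within 09:00–19:00: 10:15–11:15, 12:45–13:15, 13:45–15:15.
Chen free within 09:00–19:00: 09:15–11:15, 13:15–14:00, 14:45–19:00.
Uma ∩ Kira: 13:15–14:00, 14:15–16:00.
Uma ∩ Kira ∩ Callum: 13:45–14:00, 14:15–15:15.
Uma ∩ Kira ∩ Callum ∩ Chen: 13:45–14:00, 14:45–15:15.
Windows ≥ 30 min: 14:45–15:15.

14:45–15:15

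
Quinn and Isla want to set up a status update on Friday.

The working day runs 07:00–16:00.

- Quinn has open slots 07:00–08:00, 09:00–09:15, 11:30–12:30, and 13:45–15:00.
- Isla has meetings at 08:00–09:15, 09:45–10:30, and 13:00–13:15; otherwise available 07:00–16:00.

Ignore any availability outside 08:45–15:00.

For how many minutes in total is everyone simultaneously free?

Isla free within 07:00–16:00: 07:00–08:00, 09:15–09:45, 10:30–13:00, 13:15–16:00.
Quinn ∩ Isla: 07:00–08:00, 11:30–12:30, 13:45–15:00.
Restricted to 08:45–15:00: 11:30–12:30, 13:45–15:00.
Total common minutes: 60 + 75 = 135.

135 minutes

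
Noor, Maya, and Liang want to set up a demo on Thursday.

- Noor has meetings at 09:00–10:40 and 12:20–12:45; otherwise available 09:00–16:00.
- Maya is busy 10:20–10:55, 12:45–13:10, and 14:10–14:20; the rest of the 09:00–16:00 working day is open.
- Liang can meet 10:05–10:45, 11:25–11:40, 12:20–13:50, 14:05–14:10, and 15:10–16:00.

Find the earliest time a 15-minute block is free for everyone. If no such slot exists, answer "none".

Noor free within 09:00–16:00: 10:40–12:20, 12:45–16:00.
Maya free within 09:00–16:00: 09:00–10:20, 10:55–12:45, 13:10–14:10, 14:20–16:00.
Noor ∩ Maya: 10:55–12:20, 13:10–14:10, 14:20–16:00.
Noor ∩ Maya ∩ Liang: 11:25–11:40, 13:10–13:50, 14:05–14:10, 15:10–16:00.
Windows ≥ 15 min: 11:25–11:40, 13:10–13:50, 15:10–16:00.
Earliest such window starts at 11:25.

11:25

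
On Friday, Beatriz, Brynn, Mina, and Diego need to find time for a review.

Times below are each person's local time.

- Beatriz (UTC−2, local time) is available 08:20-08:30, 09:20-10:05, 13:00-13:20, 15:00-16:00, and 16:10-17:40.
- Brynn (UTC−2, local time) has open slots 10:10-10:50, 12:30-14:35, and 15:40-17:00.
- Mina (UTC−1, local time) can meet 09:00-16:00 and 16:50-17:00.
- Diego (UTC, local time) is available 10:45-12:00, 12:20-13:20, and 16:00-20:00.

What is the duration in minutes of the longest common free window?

10 minutes

Beatriz → UTC: 10:20–10:30, 11:20–12:05, 15:00–15:20, 17:00–18:00, 18:10–19:40.
Brynn → UTC: 12:10–12:50, 14:30–16:35, 17:40–19:00.
Mina → UTC: 10:00–17:00, 17:50–18:00.
Diego → UTC: 10:45–12:00, 12:20–13:20, 16:00–20:00.
Beatriz ∩ Brynn: 15:00–15:20, 17:40–18:00, 18:10–19:00.
Beatriz ∩ Brynn ∩ Mina: 15:00–15:20, 17:50–18:00.
Beatriz ∩ Brynn ∩ Mina ∩ Diego: 17:50–18:00.
Single common window of 10 minutes.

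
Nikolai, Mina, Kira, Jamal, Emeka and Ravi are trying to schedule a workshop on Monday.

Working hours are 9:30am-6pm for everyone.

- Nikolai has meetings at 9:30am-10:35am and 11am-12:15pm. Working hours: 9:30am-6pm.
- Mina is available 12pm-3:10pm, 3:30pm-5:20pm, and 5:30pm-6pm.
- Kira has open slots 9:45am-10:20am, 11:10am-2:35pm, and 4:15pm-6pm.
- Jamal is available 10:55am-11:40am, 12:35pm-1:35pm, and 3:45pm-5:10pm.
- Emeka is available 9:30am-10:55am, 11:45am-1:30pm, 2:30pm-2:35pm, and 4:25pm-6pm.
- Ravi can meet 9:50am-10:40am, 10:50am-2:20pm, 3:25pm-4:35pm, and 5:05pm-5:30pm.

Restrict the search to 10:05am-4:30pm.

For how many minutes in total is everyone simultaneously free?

60 minutes

Nikolai free within 09:30–18:00: 10:35–11:00, 12:15–18:00.
Nikolai ∩ Mina: 12:15–15:10, 15:30–17:20, 17:30–18:00.
Nikolai ∩ Mina ∩ Kira: 12:15–14:35, 16:15–17:20, 17:30–18:00.
Nikolai ∩ Mina ∩ Kira ∩ Jamal: 12:35–13:35, 16:15–17:10.
Nikolai ∩ Mina ∩ Kira ∩ Jamal ∩ Emeka: 12:35–13:30, 16:25–17:10.
Nikolai ∩ Mina ∩ Kira ∩ Jamal ∩ Emeka ∩ Ravi: 12:35–13:30, 16:25–16:35, 17:05–17:10.
Restricted to 10:05–16:30: 12:35–13:30, 16:25–16:30.
Total common minutes: 55 + 5 = 60.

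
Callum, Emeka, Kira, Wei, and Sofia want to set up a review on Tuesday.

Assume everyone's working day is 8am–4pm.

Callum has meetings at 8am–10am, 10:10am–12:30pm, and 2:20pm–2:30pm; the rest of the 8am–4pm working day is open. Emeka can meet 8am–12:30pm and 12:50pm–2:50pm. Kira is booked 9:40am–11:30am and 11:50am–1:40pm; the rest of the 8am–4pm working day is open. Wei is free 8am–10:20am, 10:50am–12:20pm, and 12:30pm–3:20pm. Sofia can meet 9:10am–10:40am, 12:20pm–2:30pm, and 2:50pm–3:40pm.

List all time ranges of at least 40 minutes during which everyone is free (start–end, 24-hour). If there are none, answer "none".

Callum free within 08:00–16:00: 10:00–10:10, 12:30–14:20, 14:30–16:00.
Kira free within 08:00–16:00: 08:00–09:40, 11:30–11:50, 13:40–16:00.
Callum ∩ Emeka: 10:00–10:10, 12:50–14:20, 14:30–14:50.
Callum ∩ Emeka ∩ Kira: 13:40–14:20, 14:30–14:50.
Callum ∩ Emeka ∩ Kira ∩ Wei: 13:40–14:20, 14:30–14:50.
Callum ∩ Emeka ∩ Kira ∩ Wei ∩ Sofia: 13:40–14:20.
Windows ≥ 40 min: 13:40–14:20.

13:40–14:20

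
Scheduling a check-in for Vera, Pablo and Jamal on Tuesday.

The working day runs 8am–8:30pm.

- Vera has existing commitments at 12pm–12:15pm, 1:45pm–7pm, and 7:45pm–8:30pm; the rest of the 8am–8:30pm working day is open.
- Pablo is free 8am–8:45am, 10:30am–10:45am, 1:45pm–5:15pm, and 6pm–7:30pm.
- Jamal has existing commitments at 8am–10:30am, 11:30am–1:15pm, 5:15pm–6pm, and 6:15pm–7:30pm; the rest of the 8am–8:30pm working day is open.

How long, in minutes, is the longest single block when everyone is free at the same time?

Vera free within 08:00–20:30: 08:00–12:00, 12:15–13:45, 19:00–19:45.
Jamal free within 08:00–20:30: 10:30–11:30, 13:15–17:15, 18:00–18:15, 19:30–20:30.
Vera ∩ Pablo: 08:00–08:45, 10:30–10:45, 19:00–19:30.
Vera ∩ Pablo ∩ Jamal: 10:30–10:45.
Single common window of 15 minutes.

15 minutes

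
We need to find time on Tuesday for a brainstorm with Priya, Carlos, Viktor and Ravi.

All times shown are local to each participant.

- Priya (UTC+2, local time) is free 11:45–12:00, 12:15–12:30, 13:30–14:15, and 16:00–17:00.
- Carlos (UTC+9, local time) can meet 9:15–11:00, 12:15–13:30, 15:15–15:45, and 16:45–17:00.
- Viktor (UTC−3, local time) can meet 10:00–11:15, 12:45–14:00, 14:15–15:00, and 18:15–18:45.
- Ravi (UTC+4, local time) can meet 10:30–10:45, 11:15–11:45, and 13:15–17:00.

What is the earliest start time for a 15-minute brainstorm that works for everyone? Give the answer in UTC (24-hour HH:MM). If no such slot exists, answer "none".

Priya → UTC: 09:45–10:00, 10:15–10:30, 11:30–12:15, 14:00–15:00.
Carlos → UTC: 00:15–02:00, 03:15–04:30, 06:15–06:45, 07:45–08:00.
Viktor → UTC: 13:00–14:15, 15:45–17:00, 17:15–18:00, 21:15–21:45.
Ravi → UTC: 06:30–06:45, 07:15–07:45, 09:15–13:00.
Priya ∩ Carlos: (none).
Priya ∩ Carlos ∩ Viktor: (none).
Priya ∩ Carlos ∩ Viktor ∩ Ravi: (none).
Windows ≥ 15 min: (none).

none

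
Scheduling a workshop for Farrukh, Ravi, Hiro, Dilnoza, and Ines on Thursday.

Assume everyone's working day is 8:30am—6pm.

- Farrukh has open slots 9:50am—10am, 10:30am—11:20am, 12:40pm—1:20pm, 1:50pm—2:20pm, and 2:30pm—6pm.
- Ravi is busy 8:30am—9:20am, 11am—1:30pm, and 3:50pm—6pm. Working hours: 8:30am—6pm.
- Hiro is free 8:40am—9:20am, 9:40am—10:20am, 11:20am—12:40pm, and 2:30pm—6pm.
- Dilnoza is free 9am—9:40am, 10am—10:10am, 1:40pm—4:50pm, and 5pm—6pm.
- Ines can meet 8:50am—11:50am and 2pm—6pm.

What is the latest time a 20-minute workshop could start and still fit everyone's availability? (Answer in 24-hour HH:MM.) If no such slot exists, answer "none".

15:30

Ravi free within 08:30–18:00: 09:20–11:00, 13:30–15:50.
Farrukh ∩ Ravi: 09:50–10:00, 10:30–11:00, 13:50–14:20, 14:30–15:50.
Farrukh ∩ Ravi ∩ Hiro: 09:50–10:00, 14:30–15:50.
Farrukh ∩ Ravi ∩ Hiro ∩ Dilnoza: 14:30–15:50.
Farrukh ∩ Ravi ∩ Hiro ∩ Dilnoza ∩ Ines: 14:30–15:50.
Windows ≥ 20 min: 14:30–15:50.
Latest start in the last window 14:30–15:50 is 15:50 − 20 min = 15:30.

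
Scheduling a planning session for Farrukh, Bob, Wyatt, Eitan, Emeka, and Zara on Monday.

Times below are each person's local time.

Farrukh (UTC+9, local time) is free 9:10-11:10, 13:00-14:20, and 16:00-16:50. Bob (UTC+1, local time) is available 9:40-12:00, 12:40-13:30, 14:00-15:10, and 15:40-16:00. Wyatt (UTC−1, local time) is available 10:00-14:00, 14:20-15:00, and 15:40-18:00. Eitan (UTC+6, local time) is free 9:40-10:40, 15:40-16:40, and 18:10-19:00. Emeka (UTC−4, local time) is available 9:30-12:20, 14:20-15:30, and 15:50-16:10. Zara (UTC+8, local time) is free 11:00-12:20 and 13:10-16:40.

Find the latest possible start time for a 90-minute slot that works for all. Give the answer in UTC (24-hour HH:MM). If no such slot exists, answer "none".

Farrukh → UTC: 00:10–02:10, 04:00–05:20, 07:00–07:50.
Bob → UTC: 08:40–11:00, 11:40–12:30, 13:00–14:10, 14:40–15:00.
Wyatt → UTC: 11:00–15:00, 15:20–16:00, 16:40–19:00.
Eitan → UTC: 03:40–04:40, 09:40–10:40, 12:10–13:00.
Emeka → UTC: 13:30–16:20, 18:20–19:30, 19:50–20:10.
Zara → UTC: 03:00–04:20, 05:10–08:40.
Farrukh ∩ Bob: (none).
Farrukh ∩ Bob ∩ Wyatt: (none).
Farrukh ∩ Bob ∩ Wyatt ∩ Eitan: (none).
Farrukh ∩ Bob ∩ Wyatt ∩ Eitan ∩ Emeka: (none).
Farrukh ∩ Bob ∩ Wyatt ∩ Eitan ∩ Emeka ∩ Zara: (none).
Windows ≥ 90 min: (none).

none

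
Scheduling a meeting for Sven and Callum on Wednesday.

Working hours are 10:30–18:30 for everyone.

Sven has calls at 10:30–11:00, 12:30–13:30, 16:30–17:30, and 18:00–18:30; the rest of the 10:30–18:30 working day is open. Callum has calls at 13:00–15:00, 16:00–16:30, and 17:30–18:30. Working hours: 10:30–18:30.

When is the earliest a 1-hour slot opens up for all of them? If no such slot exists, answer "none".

Sven free within 10:30–18:30: 11:00–12:30, 13:30–16:30, 17:30–18:00.
Callum free within 10:30–18:30: 10:30–13:00, 15:00–16:00, 16:30–17:30.
Sven ∩ Callum: 11:00–12:30, 15:00–16:00.
Windows ≥ 60 min: 11:00–12:30, 15:00–16:00.
Earliest such window starts at 11:00.

11:00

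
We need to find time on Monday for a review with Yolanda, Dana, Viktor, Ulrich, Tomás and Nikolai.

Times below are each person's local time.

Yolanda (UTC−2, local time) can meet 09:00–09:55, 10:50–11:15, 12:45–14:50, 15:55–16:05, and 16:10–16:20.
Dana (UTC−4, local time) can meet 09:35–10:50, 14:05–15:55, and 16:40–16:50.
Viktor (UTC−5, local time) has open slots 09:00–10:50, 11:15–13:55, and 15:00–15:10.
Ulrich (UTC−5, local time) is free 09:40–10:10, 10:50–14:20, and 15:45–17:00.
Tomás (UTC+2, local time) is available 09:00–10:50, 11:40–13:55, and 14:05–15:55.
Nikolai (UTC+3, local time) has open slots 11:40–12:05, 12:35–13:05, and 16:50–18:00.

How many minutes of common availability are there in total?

0 minutes

Yolanda → UTC: 11:00–11:55, 12:50–13:15, 14:45–16:50, 17:55–18:05, 18:10–18:20.
Dana → UTC: 13:35–14:50, 18:05–19:55, 20:40–20:50.
Viktor → UTC: 14:00–15:50, 16:15–18:55, 20:00–20:10.
Ulrich → UTC: 14:40–15:10, 15:50–19:20, 20:45–22:00.
Tomás → UTC: 07:00–08:50, 09:40–11:55, 12:05–13:55.
Nikolai → UTC: 08:40–09:05, 09:35–10:05, 13:50–15:00.
Yolanda ∩ Dana: 14:45–14:50, 18:10–18:20.
Yolanda ∩ Dana ∩ Viktor: 14:45–14:50, 18:10–18:20.
Yolanda ∩ Dana ∩ Viktor ∩ Ulrich: 14:45–14:50, 18:10–18:20.
Yolanda ∩ Dana ∩ Viktor ∩ Ulrich ∩ Tomás: (none).
Yolanda ∩ Dana ∩ Viktor ∩ Ulrich ∩ Tomás ∩ Nikolai: (none).
Total common minutes: 0.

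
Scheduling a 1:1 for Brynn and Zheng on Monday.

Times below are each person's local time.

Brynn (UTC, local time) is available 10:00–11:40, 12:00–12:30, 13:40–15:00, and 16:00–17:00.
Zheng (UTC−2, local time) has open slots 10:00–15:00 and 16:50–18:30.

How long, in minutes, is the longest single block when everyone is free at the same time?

Brynn → UTC: 10:00–11:40, 12:00–12:30, 13:40–15:00, 16:00–17:00.
Zheng → UTC: 12:00–17:00, 18:50–20:30.
Brynn ∩ Zheng: 12:00–12:30, 13:40–15:00, 16:00–17:00.
Common window lengths: 30, 80, 60 min; longest is 80.

80 minutes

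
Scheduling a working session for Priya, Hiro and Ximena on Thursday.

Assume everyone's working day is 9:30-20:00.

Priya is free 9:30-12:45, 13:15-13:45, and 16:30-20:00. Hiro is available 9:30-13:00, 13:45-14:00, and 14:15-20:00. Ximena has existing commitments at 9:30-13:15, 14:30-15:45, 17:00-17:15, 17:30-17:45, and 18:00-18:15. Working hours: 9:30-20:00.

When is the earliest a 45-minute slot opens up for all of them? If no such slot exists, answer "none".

18:15

Ximena free within 09:30–20:00: 13:15–14:30, 15:45–17:00, 17:15–17:30, 17:45–18:00, 18:15–20:00.
Priya ∩ Hiro: 09:30–12:45, 16:30–20:00.
Priya ∩ Hiro ∩ Ximena: 16:30–17:00, 17:15–17:30, 17:45–18:00, 18:15–20:00.
Windows ≥ 45 min: 18:15–20:00.
Earliest such window starts at 18:15.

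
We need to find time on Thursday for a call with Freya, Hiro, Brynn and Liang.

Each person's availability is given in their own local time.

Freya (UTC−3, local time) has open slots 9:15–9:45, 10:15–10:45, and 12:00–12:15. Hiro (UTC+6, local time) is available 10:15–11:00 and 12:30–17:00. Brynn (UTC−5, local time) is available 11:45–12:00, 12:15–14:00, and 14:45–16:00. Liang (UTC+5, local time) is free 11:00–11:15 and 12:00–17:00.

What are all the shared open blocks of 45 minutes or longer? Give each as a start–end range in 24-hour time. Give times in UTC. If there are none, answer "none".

Freya → UTC: 12:15–12:45, 13:15–13:45, 15:00–15:15.
Hiro → UTC: 04:15–05:00, 06:30–11:00.
Brynn → UTC: 16:45–17:00, 17:15–19:00, 19:45–21:00.
Liang → UTC: 06:00–06:15, 07:00–12:00.
Freya ∩ Hiro: (none).
Freya ∩ Hiro ∩ Brynn: (none).
Freya ∩ Hiro ∩ Brynn ∩ Liang: (none).
Windows ≥ 45 min: (none).

none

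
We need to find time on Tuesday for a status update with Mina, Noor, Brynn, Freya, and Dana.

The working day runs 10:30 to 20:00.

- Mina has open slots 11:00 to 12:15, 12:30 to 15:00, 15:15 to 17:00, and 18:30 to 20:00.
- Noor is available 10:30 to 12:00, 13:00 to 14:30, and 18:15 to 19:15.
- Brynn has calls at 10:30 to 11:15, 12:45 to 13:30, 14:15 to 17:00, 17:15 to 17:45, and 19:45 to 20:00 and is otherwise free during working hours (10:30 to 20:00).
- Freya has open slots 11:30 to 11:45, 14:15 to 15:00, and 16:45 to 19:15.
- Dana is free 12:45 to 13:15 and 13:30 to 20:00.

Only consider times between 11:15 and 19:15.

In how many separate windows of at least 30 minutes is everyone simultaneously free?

1

Brynn free within 10:30–20:00: 11:15–12:45, 13:30–14:15, 17:00–17:15, 17:45–19:45.
Mina ∩ Noor: 11:00–12:00, 13:00–14:30, 18:30–19:15.
Mina ∩ Noor ∩ Brynn: 11:15–12:00, 13:30–14:15, 18:30–19:15.
Mina ∩ Noor ∩ Brynn ∩ Freya: 11:30–11:45, 18:30–19:15.
Mina ∩ Noor ∩ Brynn ∩ Freya ∩ Dana: 18:30–19:15.
Restricted to 11:15–19:15: 18:30–19:15.
Windows ≥ 30 min: 18:30–19:15.
That's 1 window.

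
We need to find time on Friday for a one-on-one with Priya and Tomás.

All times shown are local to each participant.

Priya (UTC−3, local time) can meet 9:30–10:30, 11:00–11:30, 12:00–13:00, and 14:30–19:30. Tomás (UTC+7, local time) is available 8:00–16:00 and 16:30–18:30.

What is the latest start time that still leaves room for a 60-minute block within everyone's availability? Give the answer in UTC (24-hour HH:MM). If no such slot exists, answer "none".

Priya → UTC: 12:30–13:30, 14:00–14:30, 15:00–16:00, 17:30–22:30.
Tomás → UTC: 01:00–09:00, 09:30–11:30.
Priya ∩ Tomás: (none).
Windows ≥ 60 min: (none).

none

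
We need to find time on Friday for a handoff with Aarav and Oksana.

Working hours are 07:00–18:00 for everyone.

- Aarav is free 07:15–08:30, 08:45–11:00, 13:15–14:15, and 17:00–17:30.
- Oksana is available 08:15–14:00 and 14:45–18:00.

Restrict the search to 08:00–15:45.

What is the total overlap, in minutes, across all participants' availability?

Aarav ∩ Oksana: 08:15–08:30, 08:45–11:00, 13:15–14:00, 17:00–17:30.
Restricted to 08:00–15:45: 08:15–08:30, 08:45–11:00, 13:15–14:00.
Total common minutes: 15 + 135 + 45 = 195.

195 minutes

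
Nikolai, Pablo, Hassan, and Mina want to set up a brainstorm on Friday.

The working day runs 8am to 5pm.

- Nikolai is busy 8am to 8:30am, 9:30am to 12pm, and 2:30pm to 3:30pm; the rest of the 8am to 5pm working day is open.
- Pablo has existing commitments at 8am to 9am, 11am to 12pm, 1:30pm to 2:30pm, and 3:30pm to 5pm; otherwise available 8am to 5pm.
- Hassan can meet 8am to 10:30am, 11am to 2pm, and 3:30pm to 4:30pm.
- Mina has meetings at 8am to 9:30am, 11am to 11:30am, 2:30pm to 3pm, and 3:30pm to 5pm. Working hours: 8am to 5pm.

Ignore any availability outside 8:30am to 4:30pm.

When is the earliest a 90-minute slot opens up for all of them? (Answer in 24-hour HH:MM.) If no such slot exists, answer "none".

12:00

Nikolai free within 08:00–17:00: 08:30–09:30, 12:00–14:30, 15:30–17:00.
Pablo free within 08:00–17:00: 09:00–11:00, 12:00–13:30, 14:30–15:30.
Mina free within 08:00–17:00: 09:30–11:00, 11:30–14:30, 15:00–15:30.
Nikolai ∩ Pablo: 09:00–09:30, 12:00–13:30.
Nikolai ∩ Pablo ∩ Hassan: 09:00–09:30, 12:00–13:30.
Nikolai ∩ Pablo ∩ Hassan ∩ Mina: 12:00–13:30.
Restricted to 08:30–16:30: 12:00–13:30.
Windows ≥ 90 min: 12:00–13:30.
Earliest such window starts at 12:00.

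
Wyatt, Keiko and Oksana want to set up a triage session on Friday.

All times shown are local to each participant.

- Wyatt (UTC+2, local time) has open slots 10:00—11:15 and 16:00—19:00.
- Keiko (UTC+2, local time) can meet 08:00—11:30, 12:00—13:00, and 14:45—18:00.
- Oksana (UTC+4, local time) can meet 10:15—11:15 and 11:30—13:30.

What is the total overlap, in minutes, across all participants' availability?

Wyatt → UTC: 08:00–09:15, 14:00–17:00.
Keiko → UTC: 06:00–09:30, 10:00–11:00, 12:45–16:00.
Oksana → UTC: 06:15–07:15, 07:30–09:30.
Wyatt ∩ Keiko: 08:00–09:15, 14:00–16:00.
Wyatt ∩ Keiko ∩ Oksana: 08:00–09:15.
Total common minutes: 75.

75 minutes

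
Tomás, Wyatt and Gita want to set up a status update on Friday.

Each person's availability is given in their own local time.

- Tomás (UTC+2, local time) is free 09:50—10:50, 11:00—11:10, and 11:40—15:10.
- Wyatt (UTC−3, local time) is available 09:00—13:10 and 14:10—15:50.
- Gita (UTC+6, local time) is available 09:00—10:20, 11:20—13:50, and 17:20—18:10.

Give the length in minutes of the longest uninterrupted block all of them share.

10 minutes

Tomás → UTC: 07:50–08:50, 09:00–09:10, 09:40–13:10.
Wyatt → UTC: 12:00–16:10, 17:10–18:50.
Gita → UTC: 03:00–04:20, 05:20–07:50, 11:20–12:10.
Tomás ∩ Wyatt: 12:00–13:10.
Tomás ∩ Wyatt ∩ Gita: 12:00–12:10.
Single common window of 10 minutes.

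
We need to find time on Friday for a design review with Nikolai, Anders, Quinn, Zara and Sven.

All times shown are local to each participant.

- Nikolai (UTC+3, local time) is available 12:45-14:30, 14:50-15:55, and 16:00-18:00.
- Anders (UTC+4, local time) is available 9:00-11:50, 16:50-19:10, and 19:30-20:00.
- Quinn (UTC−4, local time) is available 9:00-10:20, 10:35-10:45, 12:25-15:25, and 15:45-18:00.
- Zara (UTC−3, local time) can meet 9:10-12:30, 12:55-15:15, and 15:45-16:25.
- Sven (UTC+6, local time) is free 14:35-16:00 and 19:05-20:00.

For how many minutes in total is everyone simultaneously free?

Nikolai → UTC: 09:45–11:30, 11:50–12:55, 13:00–15:00.
Anders → UTC: 05:00–07:50, 12:50–15:10, 15:30–16:00.
Quinn → UTC: 13:00–14:20, 14:35–14:45, 16:25–19:25, 19:45–22:00.
Zara → UTC: 12:10–15:30, 15:55–18:15, 18:45–19:25.
Sven → UTC: 08:35–10:00, 13:05–14:00.
Nikolai ∩ Anders: 12:50–12:55, 13:00–15:00.
Nikolai ∩ Anders ∩ Quinn: 13:00–14:20, 14:35–14:45.
Nikolai ∩ Anders ∩ Quinn ∩ Zara: 13:00–14:20, 14:35–14:45.
Nikolai ∩ Anders ∩ Quinn ∩ Zara ∩ Sven: 13:05–14:00.
Total common minutes: 55.

55 minutes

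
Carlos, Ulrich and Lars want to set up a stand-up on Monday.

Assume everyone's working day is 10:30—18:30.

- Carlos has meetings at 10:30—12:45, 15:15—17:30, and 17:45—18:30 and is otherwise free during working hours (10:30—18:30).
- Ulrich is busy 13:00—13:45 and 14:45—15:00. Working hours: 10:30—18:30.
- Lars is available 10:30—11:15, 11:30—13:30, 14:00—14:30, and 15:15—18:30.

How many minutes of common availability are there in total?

60 minutes

Carlos free within 10:30–18:30: 12:45–15:15, 17:30–17:45.
Ulrich free within 10:30–18:30: 10:30–13:00, 13:45–14:45, 15:00–18:30.
Carlos ∩ Ulrich: 12:45–13:00, 13:45–14:45, 15:00–15:15, 17:30–17:45.
Carlos ∩ Ulrich ∩ Lars: 12:45–13:00, 14:00–14:30, 17:30–17:45.
Total common minutes: 15 + 30 + 15 = 60.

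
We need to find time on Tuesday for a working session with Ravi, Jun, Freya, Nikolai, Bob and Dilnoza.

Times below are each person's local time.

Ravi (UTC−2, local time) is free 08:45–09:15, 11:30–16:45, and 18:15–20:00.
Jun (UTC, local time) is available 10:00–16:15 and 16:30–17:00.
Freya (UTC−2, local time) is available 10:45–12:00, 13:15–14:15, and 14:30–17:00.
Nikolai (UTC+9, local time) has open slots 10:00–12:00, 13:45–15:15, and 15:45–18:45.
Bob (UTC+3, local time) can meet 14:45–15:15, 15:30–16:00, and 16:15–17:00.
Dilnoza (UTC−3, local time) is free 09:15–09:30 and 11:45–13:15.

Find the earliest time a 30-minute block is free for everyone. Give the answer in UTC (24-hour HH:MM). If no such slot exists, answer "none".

Ravi → UTC: 10:45–11:15, 13:30–18:45, 20:15–22:00.
Jun → UTC: 10:00–16:15, 16:30–17:00.
Freya → UTC: 12:45–14:00, 15:15–16:15, 16:30–19:00.
Nikolai → UTC: 01:00–03:00, 04:45–06:15, 06:45–09:45.
Bob → UTC: 11:45–12:15, 12:30–13:00, 13:15–14:00.
Dilnoza → UTC: 12:15–12:30, 14:45–16:15.
Ravi ∩ Jun: 10:45–11:15, 13:30–16:15, 16:30–17:00.
Ravi ∩ Jun ∩ Freya: 13:30–14:00, 15:15–16:15, 16:30–17:00.
Ravi ∩ Jun ∩ Freya ∩ Nikolai: (none).
Ravi ∩ Jun ∩ Freya ∩ Nikolai ∩ Bob: (none).
Ravi ∩ Jun ∩ Freya ∩ Nikolai ∩ Bob ∩ Dilnoza: (none).
Windows ≥ 30 min: (none).

none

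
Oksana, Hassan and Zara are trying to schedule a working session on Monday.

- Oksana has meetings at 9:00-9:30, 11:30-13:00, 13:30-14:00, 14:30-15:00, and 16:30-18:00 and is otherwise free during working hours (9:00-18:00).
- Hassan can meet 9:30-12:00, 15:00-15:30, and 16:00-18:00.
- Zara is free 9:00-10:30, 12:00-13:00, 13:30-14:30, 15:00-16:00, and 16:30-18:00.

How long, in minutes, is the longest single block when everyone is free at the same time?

Oksana free within 09:00–18:00: 09:30–11:30, 13:00–13:30, 14:00–14:30, 15:00–16:30.
Oksana ∩ Hassan: 09:30–11:30, 15:00–15:30, 16:00–16:30.
Oksana ∩ Hassan ∩ Zara: 09:30–10:30, 15:00–15:30.
Common window lengths: 60, 30 min; longest is 60.

60 minutes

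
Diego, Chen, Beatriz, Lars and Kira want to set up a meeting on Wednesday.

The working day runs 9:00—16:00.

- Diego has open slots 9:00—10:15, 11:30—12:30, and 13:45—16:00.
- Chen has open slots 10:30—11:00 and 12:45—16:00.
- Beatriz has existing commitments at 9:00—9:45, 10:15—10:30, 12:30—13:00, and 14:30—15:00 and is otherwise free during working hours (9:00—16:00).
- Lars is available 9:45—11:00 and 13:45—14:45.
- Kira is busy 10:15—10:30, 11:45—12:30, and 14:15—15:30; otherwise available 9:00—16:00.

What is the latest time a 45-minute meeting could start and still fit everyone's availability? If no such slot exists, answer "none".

Beatriz free within 09:00–16:00: 09:45–10:15, 10:30–12:30, 13:00–14:30, 15:00–16:00.
Kira free within 09:00–16:00: 09:00–10:15, 10:30–11:45, 12:30–14:15, 15:30–16:00.
Diego ∩ Chen: 13:45–16:00.
Diego ∩ Chen ∩ Beatriz: 13:45–14:30, 15:00–16:00.
Diego ∩ Chen ∩ Beatriz ∩ Lars: 13:45–14:30.
Diego ∩ Chen ∩ Beatriz ∩ Lars ∩ Kira: 13:45–14:15.
Windows ≥ 45 min: (none).

none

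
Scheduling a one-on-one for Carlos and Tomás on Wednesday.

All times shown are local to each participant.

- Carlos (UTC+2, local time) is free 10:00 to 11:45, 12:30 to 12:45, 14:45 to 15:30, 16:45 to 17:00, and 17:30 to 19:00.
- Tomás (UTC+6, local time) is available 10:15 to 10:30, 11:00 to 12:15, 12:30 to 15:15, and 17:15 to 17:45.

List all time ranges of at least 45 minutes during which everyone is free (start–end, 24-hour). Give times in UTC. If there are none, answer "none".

Carlos → UTC: 08:00–09:45, 10:30–10:45, 12:45–13:30, 14:45–15:00, 15:30–17:00.
Tomás → UTC: 04:15–04:30, 05:00–06:15, 06:30–09:15, 11:15–11:45.
Carlos ∩ Tomás: 08:00–09:15.
Windows ≥ 45 min: 08:00–09:15.

08:00–09:15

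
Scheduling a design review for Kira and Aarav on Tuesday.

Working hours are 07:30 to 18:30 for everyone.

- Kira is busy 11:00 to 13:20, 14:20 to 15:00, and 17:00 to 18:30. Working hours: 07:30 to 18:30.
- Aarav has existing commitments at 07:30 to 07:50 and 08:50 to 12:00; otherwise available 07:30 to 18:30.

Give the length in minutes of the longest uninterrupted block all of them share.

120 minutes

Kira free within 07:30–18:30: 07:30–11:00, 13:20–14:20, 15:00–17:00.
Aarav free within 07:30–18:30: 07:50–08:50, 12:00–18:30.
Kira ∩ Aarav: 07:50–08:50, 13:20–14:20, 15:00–17:00.
Common window lengths: 60, 60, 120 min; longest is 120.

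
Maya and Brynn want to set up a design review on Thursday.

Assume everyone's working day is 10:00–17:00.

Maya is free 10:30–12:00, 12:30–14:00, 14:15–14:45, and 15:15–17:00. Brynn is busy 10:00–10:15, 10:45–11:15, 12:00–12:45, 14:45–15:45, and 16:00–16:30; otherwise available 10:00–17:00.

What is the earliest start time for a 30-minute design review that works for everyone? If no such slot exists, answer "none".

Brynn free within 10:00–17:00: 10:15–10:45, 11:15–12:00, 12:45–14:45, 15:45–16:00, 16:30–17:00.
Maya ∩ Brynn: 10:30–10:45, 11:15–12:00, 12:45–14:00, 14:15–14:45, 15:45–16:00, 16:30–17:00.
Windows ≥ 30 min: 11:15–12:00, 12:45–14:00, 14:15–14:45, 16:30–17:00.
Earliest such window starts at 11:15.

11:15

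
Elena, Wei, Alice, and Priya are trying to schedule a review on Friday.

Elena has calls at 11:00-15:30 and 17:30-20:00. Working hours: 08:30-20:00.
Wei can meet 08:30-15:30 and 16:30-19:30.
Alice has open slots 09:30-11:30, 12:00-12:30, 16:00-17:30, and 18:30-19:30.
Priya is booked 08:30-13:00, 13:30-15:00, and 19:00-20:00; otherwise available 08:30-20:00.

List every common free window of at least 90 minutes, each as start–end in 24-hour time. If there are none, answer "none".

none

Elena free within 08:30–20:00: 08:30–11:00, 15:30–17:30.
Priya free within 08:30–20:00: 13:00–13:30, 15:00–19:00.
Elena ∩ Wei: 08:30–11:00, 16:30–17:30.
Elena ∩ Wei ∩ Alice: 09:30–11:00, 16:30–17:30.
Elena ∩ Wei ∩ Alice ∩ Priya: 16:30–17:30.
Windows ≥ 90 min: (none).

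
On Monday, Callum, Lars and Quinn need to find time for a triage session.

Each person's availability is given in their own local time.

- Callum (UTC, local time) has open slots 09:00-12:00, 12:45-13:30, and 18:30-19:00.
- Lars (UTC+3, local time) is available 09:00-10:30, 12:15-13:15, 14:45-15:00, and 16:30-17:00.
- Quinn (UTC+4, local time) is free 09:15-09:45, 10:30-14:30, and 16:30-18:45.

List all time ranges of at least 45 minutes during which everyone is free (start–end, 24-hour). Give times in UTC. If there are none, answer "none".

09:15–10:15

Callum → UTC: 09:00–12:00, 12:45–13:30, 18:30–19:00.
Lars → UTC: 06:00–07:30, 09:15–10:15, 11:45–12:00, 13:30–14:00.
Quinn → UTC: 05:15–05:45, 06:30–10:30, 12:30–14:45.
Callum ∩ Lars: 09:15–10:15, 11:45–12:00.
Callum ∩ Lars ∩ Quinn: 09:15–10:15.
Windows ≥ 45 min: 09:15–10:15.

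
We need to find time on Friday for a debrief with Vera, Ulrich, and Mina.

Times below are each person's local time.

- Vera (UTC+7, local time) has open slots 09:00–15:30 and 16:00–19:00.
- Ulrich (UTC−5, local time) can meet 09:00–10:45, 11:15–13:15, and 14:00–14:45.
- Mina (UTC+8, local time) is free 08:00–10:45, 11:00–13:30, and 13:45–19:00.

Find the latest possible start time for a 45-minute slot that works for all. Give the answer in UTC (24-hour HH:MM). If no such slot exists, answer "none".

Vera → UTC: 02:00–08:30, 09:00–12:00.
Ulrich → UTC: 14:00–15:45, 16:15–18:15, 19:00–19:45.
Mina → UTC: 00:00–02:45, 03:00–05:30, 05:45–11:00.
Vera ∩ Ulrich: (none).
Vera ∩ Ulrich ∩ Mina: (none).
Windows ≥ 45 min: (none).

none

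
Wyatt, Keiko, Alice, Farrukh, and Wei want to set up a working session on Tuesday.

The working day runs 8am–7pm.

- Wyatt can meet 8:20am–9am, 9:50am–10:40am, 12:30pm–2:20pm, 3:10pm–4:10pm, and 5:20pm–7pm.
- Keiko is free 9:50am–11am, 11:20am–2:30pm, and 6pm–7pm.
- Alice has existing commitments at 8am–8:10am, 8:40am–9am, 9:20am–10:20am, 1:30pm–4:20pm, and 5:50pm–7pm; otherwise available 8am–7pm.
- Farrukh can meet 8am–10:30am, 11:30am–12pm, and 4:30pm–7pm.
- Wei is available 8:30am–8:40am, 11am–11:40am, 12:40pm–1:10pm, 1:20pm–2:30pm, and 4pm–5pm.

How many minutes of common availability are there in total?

Alice free within 08:00–19:00: 08:10–08:40, 09:00–09:20, 10:20–13:30, 16:20–17:50.
Wyatt ∩ Keiko: 09:50–10:40, 12:30–14:20, 18:00–19:00.
Wyatt ∩ Keiko ∩ Alice: 10:20–10:40, 12:30–13:30.
Wyatt ∩ Keiko ∩ Alice ∩ Farrukh: 10:20–10:30.
Wyatt ∩ Keiko ∩ Alice ∩ Farrukh ∩ Wei: (none).
Total common minutes: 0.

0 minutes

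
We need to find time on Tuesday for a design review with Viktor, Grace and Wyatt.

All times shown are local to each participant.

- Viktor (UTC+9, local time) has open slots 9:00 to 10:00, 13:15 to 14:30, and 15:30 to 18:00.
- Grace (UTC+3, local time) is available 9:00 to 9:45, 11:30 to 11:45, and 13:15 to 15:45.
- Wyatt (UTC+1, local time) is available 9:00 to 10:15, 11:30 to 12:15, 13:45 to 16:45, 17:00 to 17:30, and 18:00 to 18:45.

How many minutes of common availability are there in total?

Viktor → UTC: 00:00–01:00, 04:15–05:30, 06:30–09:00.
Grace → UTC: 06:00–06:45, 08:30–08:45, 10:15–12:45.
Wyatt → UTC: 08:00–09:15, 10:30–11:15, 12:45–15:45, 16:00–16:30, 17:00–17:45.
Viktor ∩ Grace: 06:30–06:45, 08:30–08:45.
Viktor ∩ Grace ∩ Wyatt: 08:30–08:45.
Total common minutes: 15.

15 minutes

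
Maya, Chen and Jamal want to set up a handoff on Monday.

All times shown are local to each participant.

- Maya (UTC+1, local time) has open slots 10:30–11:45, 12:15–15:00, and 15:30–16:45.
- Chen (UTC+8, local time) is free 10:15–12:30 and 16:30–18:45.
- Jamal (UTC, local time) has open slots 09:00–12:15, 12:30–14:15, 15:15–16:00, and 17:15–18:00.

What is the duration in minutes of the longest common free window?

75 minutes

Maya → UTC: 09:30–10:45, 11:15–14:00, 14:30–15:45.
Chen → UTC: 02:15–04:30, 08:30–10:45.
Jamal → UTC: 09:00–12:15, 12:30–14:15, 15:15–16:00, 17:15–18:00.
Maya ∩ Chen: 09:30–10:45.
Maya ∩ Chen ∩ Jamal: 09:30–10:45.
Single common window of 75 minutes.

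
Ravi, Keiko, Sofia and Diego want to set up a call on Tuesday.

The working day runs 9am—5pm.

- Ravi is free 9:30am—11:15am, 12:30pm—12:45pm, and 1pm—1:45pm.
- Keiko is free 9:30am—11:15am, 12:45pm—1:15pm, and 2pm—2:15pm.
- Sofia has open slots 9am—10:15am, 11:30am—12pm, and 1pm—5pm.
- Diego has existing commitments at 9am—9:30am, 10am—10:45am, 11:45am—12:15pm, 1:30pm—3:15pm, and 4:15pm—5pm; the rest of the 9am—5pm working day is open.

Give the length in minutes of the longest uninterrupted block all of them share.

30 minutes

Diego free within 09:00–17:00: 09:30–10:00, 10:45–11:45, 12:15–13:30, 15:15–16:15.
Ravi ∩ Keiko: 09:30–11:15, 13:00–13:15.
Ravi ∩ Keiko ∩ Sofia: 09:30–10:15, 13:00–13:15.
Ravi ∩ Keiko ∩ Sofia ∩ Diego: 09:30–10:00, 13:00–13:15.
Common window lengths: 30, 15 min; longest is 30.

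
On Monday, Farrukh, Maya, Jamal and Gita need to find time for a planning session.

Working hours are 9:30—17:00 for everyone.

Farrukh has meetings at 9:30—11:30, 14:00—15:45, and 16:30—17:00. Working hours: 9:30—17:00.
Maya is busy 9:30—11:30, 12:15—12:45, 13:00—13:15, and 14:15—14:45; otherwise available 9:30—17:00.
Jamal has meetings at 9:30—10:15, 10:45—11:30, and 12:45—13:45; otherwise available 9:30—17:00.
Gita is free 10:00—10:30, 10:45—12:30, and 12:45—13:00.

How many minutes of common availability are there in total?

45 minutes

Farrukh free within 09:30–17:00: 11:30–14:00, 15:45–16:30.
Maya free within 09:30–17:00: 11:30–12:15, 12:45–13:00, 13:15–14:15, 14:45–17:00.
Jamal free within 09:30–17:00: 10:15–10:45, 11:30–12:45, 13:45–17:00.
Farrukh ∩ Maya: 11:30–12:15, 12:45–13:00, 13:15–14:00, 15:45–16:30.
Farrukh ∩ Maya ∩ Jamal: 11:30–12:15, 13:45–14:00, 15:45–16:30.
Farrukh ∩ Maya ∩ Jamal ∩ Gita: 11:30–12:15.
Total common minutes: 45.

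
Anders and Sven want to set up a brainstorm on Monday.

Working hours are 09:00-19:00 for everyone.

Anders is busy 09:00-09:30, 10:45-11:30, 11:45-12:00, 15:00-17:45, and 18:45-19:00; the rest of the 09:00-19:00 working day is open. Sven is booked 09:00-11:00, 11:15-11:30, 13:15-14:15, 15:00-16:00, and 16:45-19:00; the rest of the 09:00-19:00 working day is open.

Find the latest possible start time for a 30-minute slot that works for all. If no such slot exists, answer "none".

14:30

Anders free within 09:00–19:00: 09:30–10:45, 11:30–11:45, 12:00–15:00, 17:45–18:45.
Sven free within 09:00–19:00: 11:00–11:15, 11:30–13:15, 14:15–15:00, 16:00–16:45.
Anders ∩ Sven: 11:30–11:45, 12:00–13:15, 14:15–15:00.
Windows ≥ 30 min: 12:00–13:15, 14:15–15:00.
Latest start in the last window 14:15–15:00 is 15:00 − 30 min = 14:30.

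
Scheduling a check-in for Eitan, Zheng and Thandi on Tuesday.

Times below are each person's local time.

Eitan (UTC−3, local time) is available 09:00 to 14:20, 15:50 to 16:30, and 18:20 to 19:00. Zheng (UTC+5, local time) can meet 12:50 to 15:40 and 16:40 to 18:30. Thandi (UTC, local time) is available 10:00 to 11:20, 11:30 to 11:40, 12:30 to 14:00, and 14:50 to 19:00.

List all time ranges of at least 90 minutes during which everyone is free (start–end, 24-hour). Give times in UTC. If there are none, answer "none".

none

Eitan → UTC: 12:00–17:20, 18:50–19:30, 21:20–22:00.
Zheng → UTC: 07:50–10:40, 11:40–13:30.
Thandi → UTC: 10:00–11:20, 11:30–11:40, 12:30–14:00, 14:50–19:00.
Eitan ∩ Zheng: 12:00–13:30.
Eitan ∩ Zheng ∩ Thandi: 12:30–13:30.
Windows ≥ 90 min: (none).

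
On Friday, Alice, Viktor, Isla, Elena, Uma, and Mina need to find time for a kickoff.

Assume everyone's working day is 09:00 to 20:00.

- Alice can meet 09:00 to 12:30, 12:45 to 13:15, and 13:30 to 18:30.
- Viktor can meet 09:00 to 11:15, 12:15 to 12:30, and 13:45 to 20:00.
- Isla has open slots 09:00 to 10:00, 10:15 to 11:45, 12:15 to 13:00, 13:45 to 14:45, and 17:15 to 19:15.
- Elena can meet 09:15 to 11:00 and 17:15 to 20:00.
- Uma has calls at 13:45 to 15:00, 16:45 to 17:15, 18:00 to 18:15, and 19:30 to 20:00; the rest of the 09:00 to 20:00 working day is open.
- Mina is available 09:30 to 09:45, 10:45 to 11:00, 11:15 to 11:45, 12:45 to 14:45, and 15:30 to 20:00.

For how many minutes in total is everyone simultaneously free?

90 minutes

Uma free within 09:00–20:00: 09:00–13:45, 15:00–16:45, 17:15–18:00, 18:15–19:30.
Alice ∩ Viktor: 09:00–11:15, 12:15–12:30, 13:45–18:30.
Alice ∩ Viktor ∩ Isla: 09:00–10:00, 10:15–11:15, 12:15–12:30, 13:45–14:45, 17:15–18:30.
Alice ∩ Viktor ∩ Isla ∩ Elena: 09:15–10:00, 10:15–11:00, 17:15–18:30.
Alice ∩ Viktor ∩ Isla ∩ Elena ∩ Uma: 09:15–10:00, 10:15–11:00, 17:15–18:00, 18:15–18:30.
Alice ∩ Viktor ∩ Isla ∩ Elena ∩ Uma ∩ Mina: 09:30–09:45, 10:45–11:00, 17:15–18:00, 18:15–18:30.
Total common minutes: 15 + 15 + 45 + 15 = 90.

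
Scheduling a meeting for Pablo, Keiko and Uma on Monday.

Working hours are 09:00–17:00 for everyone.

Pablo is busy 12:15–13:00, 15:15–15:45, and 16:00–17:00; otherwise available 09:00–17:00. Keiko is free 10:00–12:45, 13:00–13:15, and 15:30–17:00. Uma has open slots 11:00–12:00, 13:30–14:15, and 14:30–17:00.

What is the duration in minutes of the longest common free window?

60 minutes

Pablo free within 09:00–17:00: 09:00–12:15, 13:00–15:15, 15:45–16:00.
Pablo ∩ Keiko: 10:00–12:15, 13:00–13:15, 15:45–16:00.
Pablo ∩ Keiko ∩ Uma: 11:00–12:00, 15:45–16:00.
Common window lengths: 60, 15 min; longest is 60.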